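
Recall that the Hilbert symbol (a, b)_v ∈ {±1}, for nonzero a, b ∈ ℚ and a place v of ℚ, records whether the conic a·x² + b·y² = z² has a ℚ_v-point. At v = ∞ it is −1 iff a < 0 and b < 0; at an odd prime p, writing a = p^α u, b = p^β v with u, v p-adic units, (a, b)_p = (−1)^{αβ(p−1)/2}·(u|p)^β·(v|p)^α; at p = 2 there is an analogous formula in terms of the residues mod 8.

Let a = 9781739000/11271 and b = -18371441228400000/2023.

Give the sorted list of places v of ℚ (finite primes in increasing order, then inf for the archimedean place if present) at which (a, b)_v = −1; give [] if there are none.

(a, b) ≡ (4290, -2730) mod (ℚ^×)²; places V = {2, 3, 5, 7, 11, 13, 17, 23, 31, 41, ∞}.
(a,b)_3: α=-1, u≡2; β=7, v≡2 (mod 3); (2|3)=-1, (2|3)=-1; sign (−1)^1·-1^7·-1^-1 = -1.
(a,b)_31: α=0, u≡3; β=2, v≡22 (mod 31); (3|31)=-1, (22|31)=-1; sign (−1)^0·-1^2·-1^0 = +1.
(a,b)_5: α=3, u≡2; β=5, v≡4 (mod 5); (2|5)=-1, (4|5)=+1; sign (−1)^0·-1^5·+1^3 = -1.
(a,b)_13: α=-1, u≡8; β=1, v≡11 (mod 13); (8|13)=-1, (11|13)=-1; sign (−1)^0·-1^1·-1^-1 = +1.
(a,b)_41: α=2, u≡12; β=2, v≡7 (mod 41); (12|41)=-1, (7|41)=-1; sign (−1)^0·-1^2·-1^2 = +1.
(a,b)_23: α=2, u≡12; β=0, v≡20 (mod 23); (12|23)=+1, (20|23)=-1; sign (−1)^0·+1^0·-1^2 = +1.
(a,b)_11: α=1, u≡5; β=0, v≡4 (mod 11); (5|11)=+1, (4|11)=+1; sign (−1)^0·+1^0·+1^1 = +1.
(a,b)_17: α=-2, u≡6; β=-2, v≡7 (mod 17); (6|17)=-1, (7|17)=-1; sign (−1)^0·-1^-2·-1^-2 = +1.
(a,b)_7: α=0, u≡5; β=-1, v≡4 (mod 7); (5|7)=-1, (4|7)=+1; sign (−1)^0·-1^-1·+1^0 = -1.
(a,b)_∞: sgn(4290)=+, sgn(-2730)=−, so +1.
(a,b)_2: α=3, β=7; u≡1, v≡3 (mod 8); ε(u)ε(v)=0·1, αω(v)=3·1, βω(u)=7·0; sum ≡ 1  ⇒  -1.
Ram(4290, -2730) = {2, 3, 5, 7}; no ℚ_2-point on the conic.

[2, 3, 5, 7]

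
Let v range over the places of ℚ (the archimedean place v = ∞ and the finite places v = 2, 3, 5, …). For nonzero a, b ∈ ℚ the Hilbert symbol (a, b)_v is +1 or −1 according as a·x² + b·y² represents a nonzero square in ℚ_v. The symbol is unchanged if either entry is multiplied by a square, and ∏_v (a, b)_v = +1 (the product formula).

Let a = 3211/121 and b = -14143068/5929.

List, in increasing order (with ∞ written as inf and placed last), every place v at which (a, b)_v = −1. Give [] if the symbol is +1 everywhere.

[23, 29]

Mod squares: a ≡ 19, b ≡ -392863. Check v ∈ {∞, 2, 3, 7, 11, 13, 19, 23, 29, 31}.
v=11: a=11^-2·(≡10), b=11^-2·(≡10) mod 11; (10|11)=-1, (10|11)=-1; (−1)^{-2·-2·5}·(-1)^-2·(-1)^-2 = +1.
v=3: a=3^0·(≡1), b=3^2·(≡2) mod 3; (1|3)=+1, (2|3)=-1; (−1)^{0·2·1}·(+1)^2·(-1)^0 = +1.
v=23: a=23^0·(≡10), b=23^1·(≡16) mod 23; (10|23)=-1, (16|23)=+1; (−1)^{0·1·11}·(-1)^1·(+1)^0 = -1.
v=31: a=31^0·(≡25), b=31^1·(≡27) mod 31; (25|31)=+1, (27|31)=-1; (−1)^{0·1·15}·(+1)^1·(-1)^0 = +1.
v=2: v_2(a)=0, v_2(b)=2; units ≡ 3, 1 (mod 8); ε·ε+αω+βω = 1·0+0·0+2·1 ≡ 0  ⇒  (a,b)_2 = +1.
v=∞: 19 > 0 and -392863 < 0  ⇒  (a,b)_∞ = +1.
v=29: a=29^0·(≡10), b=29^1·(≡9) mod 29; (10|29)=-1, (9|29)=+1; (−1)^{0·1·14}·(-1)^1·(+1)^0 = -1.
v=13: a=13^2·(≡8), b=13^0·(≡9) mod 13; (8|13)=-1, (9|13)=+1; (−1)^{2·0·6}·(-1)^0·(+1)^2 = +1.
v=19: a=19^1·(≡16), b=19^1·(≡10) mod 19; (16|19)=+1, (10|19)=-1; (−1)^{1·1·9}·(+1)^1·(-1)^1 = +1.
v=7: a=7^0·(≡6), b=7^-2·(≡6) mod 7; (6|7)=-1, (6|7)=-1; (−1)^{0·-2·3}·(-1)^-2·(-1)^0 = +1.
|Ram(19, -392863)| = 2, even; anisotropic at {23, 29}.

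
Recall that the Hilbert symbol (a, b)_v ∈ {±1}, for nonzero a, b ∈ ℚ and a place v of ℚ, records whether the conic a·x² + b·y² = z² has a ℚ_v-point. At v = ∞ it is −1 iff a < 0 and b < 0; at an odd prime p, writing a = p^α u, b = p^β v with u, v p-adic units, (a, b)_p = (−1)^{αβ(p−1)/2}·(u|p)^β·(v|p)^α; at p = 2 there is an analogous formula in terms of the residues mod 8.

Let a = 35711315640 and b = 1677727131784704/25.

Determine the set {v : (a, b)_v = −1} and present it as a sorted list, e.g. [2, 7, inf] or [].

Mod squares: a ≡ 110, b ≡ 6006. Check v ∈ {∞, 2, 3, 5, 7, 11, 13}.
v=5: a=5^1·(≡3), b=5^-2·(≡4) mod 5; (3|5)=-1, (4|5)=+1; (−1)^{1·-2·2}·(-1)^-2·(+1)^1 = +1.
v=13: a=13^2·(≡7), b=13^3·(≡7) mod 13; (7|13)=-1, (7|13)=-1; (−1)^{2·3·6}·(-1)^3·(-1)^2 = -1.
v=2: v_2(a)=3, v_2(b)=9; units ≡ 7, 3 (mod 8); ε·ε+αω+βω = 1·1+3·1+9·0 ≡ 0  ⇒  (a,b)_2 = +1.
v=3: a=3^4·(≡2), b=3^3·(≡1) mod 3; (2|3)=-1, (1|3)=+1; (−1)^{4·3·1}·(-1)^3·(+1)^4 = -1.
v=7: a=7^2·(≡6), b=7^3·(≡4) mod 7; (6|7)=-1, (4|7)=+1; (−1)^{2·3·3}·(-1)^3·(+1)^2 = -1.
v=∞: 110 > 0 and 6006 > 0  ⇒  (a,b)_∞ = +1.
v=11: a=11^3·(≡10), b=11^5·(≡6) mod 11; (10|11)=-1, (6|11)=-1; (−1)^{3·5·5}·(-1)^5·(-1)^3 = -1.
(110, 6006 / ℚ) ramifies at {3, 7, 11, 13}: a division algebra.

[3, 7, 11, 13]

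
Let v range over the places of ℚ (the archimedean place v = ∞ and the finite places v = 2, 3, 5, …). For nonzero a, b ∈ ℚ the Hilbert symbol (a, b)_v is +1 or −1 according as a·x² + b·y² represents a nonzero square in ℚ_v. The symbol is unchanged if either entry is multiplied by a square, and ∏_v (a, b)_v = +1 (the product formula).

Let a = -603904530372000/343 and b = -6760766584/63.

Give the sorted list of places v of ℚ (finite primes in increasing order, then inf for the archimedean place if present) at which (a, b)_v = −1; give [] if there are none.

Mod squares: a ≡ -2310, b ≡ -2002. Check v ∈ {∞, 2, 3, 5, 7, 11, 13, 17, 43}.
v=13: a=13^2·(≡1), b=13^3·(≡8) mod 13; (1|13)=+1, (8|13)=-1; (−1)^{2·3·6}·(+1)^3·(-1)^2 = +1.
v=43: a=43^2·(≡28), b=43^0·(≡39) mod 43; (28|43)=-1, (39|43)=-1; (−1)^{2·0·21}·(-1)^0·(-1)^2 = +1.
v=5: a=5^3·(≡3), b=5^0·(≡2) mod 5; (3|5)=-1, (2|5)=-1; (−1)^{3·0·2}·(-1)^0·(-1)^3 = -1.
v=11: a=11^5·(≡2), b=11^3·(≡9) mod 11; (2|11)=-1, (9|11)=+1; (−1)^{5·3·5}·(-1)^3·(+1)^5 = +1.
v=17: a=17^0·(≡4), b=17^2·(≡15) mod 17; (4|17)=+1, (15|17)=+1; (−1)^{0·2·8}·(+1)^2·(+1)^0 = +1.
v=∞: -2310 < 0 and -2002 < 0  ⇒  (a,b)_∞ = -1.
v=2: v_2(a)=5, v_2(b)=3; units ≡ 5, 7 (mod 8); ε·ε+αω+βω = 0·1+5·0+3·1 ≡ 1  ⇒  (a,b)_2 = -1.
v=3: a=3^1·(≡1), b=3^-2·(≡2) mod 3; (1|3)=+1, (2|3)=-1; (−1)^{1·-2·1}·(+1)^-2·(-1)^1 = -1.
v=7: a=7^-3·(≡3), b=7^-1·(≡1) mod 7; (3|7)=-1, (1|7)=+1; (−1)^{-3·-1·3}·(-1)^-1·(+1)^-3 = +1.
Ram(-2310, -2002) = {2, 3, 5, ∞}; no ℚ_2-point on the conic.

[2, 3, 5, inf]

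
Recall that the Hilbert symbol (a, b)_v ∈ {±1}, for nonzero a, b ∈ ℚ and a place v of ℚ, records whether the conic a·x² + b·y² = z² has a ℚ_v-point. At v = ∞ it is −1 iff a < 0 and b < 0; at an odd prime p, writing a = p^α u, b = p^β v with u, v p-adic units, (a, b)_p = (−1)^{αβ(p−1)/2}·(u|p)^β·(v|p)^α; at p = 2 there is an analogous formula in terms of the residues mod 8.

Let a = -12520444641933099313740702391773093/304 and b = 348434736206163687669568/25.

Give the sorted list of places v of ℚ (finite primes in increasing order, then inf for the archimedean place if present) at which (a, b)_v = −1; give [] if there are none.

[19, 29, 37, 53]

(a, b) ≡ (-1007, 2426053) mod (ℚ^×)²; places V = {2, 3, 5, 7, 11, 17, 19, 29, 37, 53, ∞}.
(a,b)_7: α=8, u≡2; β=5, v≡1 (mod 7); (2|7)=+1, (1|7)=+1; sign (−1)^0·+1^5·+1^8 = +1.
(a,b)_2: α=-4, β=6; u≡1, v≡5 (mod 8); ε(u)ε(v)=0·0, αω(v)=-4·1, βω(u)=6·0; sum ≡ 0  ⇒  +1.
(a,b)_3: α=2, u≡1; β=0, v≡1 (mod 3); (1|3)=+1, (1|3)=+1; sign (−1)^0·+1^0·+1^2 = +1.
(a,b)_29: α=4, u≡26; β=3, v≡12 (mod 29); (26|29)=-1, (12|29)=-1; sign (−1)^0·-1^3·-1^4 = -1.
(a,b)_53: α=3, u≡21; β=2, v≡3 (mod 53); (21|53)=-1, (3|53)=-1; sign (−1)^0·-1^2·-1^3 = -1.
(a,b)_11: α=4, u≡1; β=0, v≡4 (mod 11); (1|11)=+1, (4|11)=+1; sign (−1)^0·+1^0·+1^4 = +1.
(a,b)_5: α=0, u≡3; β=-2, v≡3 (mod 5); (3|5)=-1, (3|5)=-1; sign (−1)^0·-1^-2·-1^0 = +1.
(a,b)_17: α=4, u≡8; β=3, v≡5 (mod 17); (8|17)=+1, (5|17)=-1; sign (−1)^0·+1^3·-1^4 = +1.
(a,b)_37: α=4, u≡6; β=3, v≡22 (mod 37); (6|37)=-1, (22|37)=-1; sign (−1)^0·-1^3·-1^4 = -1.
(a,b)_∞: sgn(-1007)=−, sgn(2426053)=+, so +1.
(a,b)_19: α=-1, u≡5; β=1, v≡9 (mod 19); (5|19)=+1, (9|19)=+1; sign (−1)^1·+1^1·+1^-1 = -1.
Ram(-1007, 2426053) = {19, 29, 37, 53}; no ℚ_19-point on the conic.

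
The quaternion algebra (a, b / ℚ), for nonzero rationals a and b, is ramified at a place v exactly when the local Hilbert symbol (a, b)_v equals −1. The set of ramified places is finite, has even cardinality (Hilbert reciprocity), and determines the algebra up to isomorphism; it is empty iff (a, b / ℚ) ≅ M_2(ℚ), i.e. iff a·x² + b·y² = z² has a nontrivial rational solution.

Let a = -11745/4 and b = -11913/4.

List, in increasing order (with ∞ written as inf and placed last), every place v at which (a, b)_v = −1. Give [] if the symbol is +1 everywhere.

[2, 3, 5, inf]

Mod squares: a ≡ -145, b ≡ -33. Check v ∈ {∞, 2, 3, 5, 11, 19, 29}.
v=5: a=5^1·(≡4), b=5^0·(≡3) mod 5; (4|5)=+1, (3|5)=-1; (−1)^{1·0·2}·(+1)^0·(-1)^1 = -1.
v=∞: -145 < 0 and -33 < 0  ⇒  (a,b)_∞ = -1.
v=29: a=29^1·(≡22), b=29^0·(≡16) mod 29; (22|29)=+1, (16|29)=+1; (−1)^{1·0·14}·(+1)^0·(+1)^1 = +1.
v=11: a=11^0·(≡9), b=11^1·(≡7) mod 11; (9|11)=+1, (7|11)=-1; (−1)^{0·1·5}·(+1)^1·(-1)^0 = +1.
v=19: a=19^0·(≡4), b=19^2·(≡6) mod 19; (4|19)=+1, (6|19)=+1; (−1)^{0·2·9}·(+1)^2·(+1)^0 = +1.
v=3: a=3^4·(≡2), b=3^1·(≡1) mod 3; (2|3)=-1, (1|3)=+1; (−1)^{4·1·1}·(-1)^1·(+1)^4 = -1.
v=2: v_2(a)=-2, v_2(b)=-2; units ≡ 7, 7 (mod 8); ε·ε+αω+βω = 1·1+-2·0+-2·0 ≡ 1  ⇒  (a,b)_2 = -1.
(-145, -33 / ℚ) ramifies at {2, 3, 5, ∞}: a division algebra.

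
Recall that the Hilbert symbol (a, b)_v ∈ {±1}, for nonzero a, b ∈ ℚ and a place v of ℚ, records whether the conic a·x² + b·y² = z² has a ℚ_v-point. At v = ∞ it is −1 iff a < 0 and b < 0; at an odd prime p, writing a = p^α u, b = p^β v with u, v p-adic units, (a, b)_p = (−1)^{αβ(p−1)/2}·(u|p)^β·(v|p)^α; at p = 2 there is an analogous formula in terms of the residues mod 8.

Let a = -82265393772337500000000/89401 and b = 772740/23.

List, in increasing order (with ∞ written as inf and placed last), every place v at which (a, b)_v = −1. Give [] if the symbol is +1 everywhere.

Mod squares: a ≡ -16069335, b ≡ 6095. Check v ∈ {∞, 2, 3, 5, 13, 17, 23, 29, 41, 53}.
v=∞: -16069335 < 0 and 6095 > 0  ⇒  (a,b)_∞ = +1.
v=5: a=5^11·(≡3), b=5^1·(≡1) mod 5; (3|5)=-1, (1|5)=+1; (−1)^{11·1·2}·(-1)^1·(+1)^11 = -1.
v=17: a=17^1·(≡9), b=17^0·(≡15) mod 17; (9|17)=+1, (15|17)=+1; (−1)^{1·0·8}·(+1)^0·(+1)^1 = +1.
v=13: a=13^-2·(≡9), b=13^0·(≡2) mod 13; (9|13)=+1, (2|13)=-1; (−1)^{-2·0·6}·(+1)^0·(-1)^-2 = +1.
v=41: a=41^1·(≡36), b=41^0·(≡38) mod 41; (36|41)=+1, (38|41)=-1; (−1)^{1·0·20}·(+1)^0·(-1)^1 = -1.
v=29: a=29^1·(≡10), b=29^0·(≡28) mod 29; (10|29)=-1, (28|29)=+1; (−1)^{1·0·14}·(-1)^0·(+1)^1 = +1.
v=2: v_2(a)=8, v_2(b)=2; units ≡ 1, 7 (mod 8); ε·ε+αω+βω = 0·1+8·0+2·0 ≡ 0  ⇒  (a,b)_2 = +1.
v=23: a=23^-2·(≡6), b=23^-1·(≡9) mod 23; (6|23)=+1, (9|23)=+1; (−1)^{-2·-1·11}·(+1)^-1·(+1)^-2 = +1.
v=53: a=53^3·(≡48), b=53^1·(≡44) mod 53; (48|53)=-1, (44|53)=+1; (−1)^{3·1·26}·(-1)^1·(+1)^3 = -1.
v=3: a=3^7·(≡1), b=3^6·(≡2) mod 3; (1|3)=+1, (2|3)=-1; (−1)^{7·6·1}·(+1)^6·(-1)^7 = -1.
Ram(-16069335, 6095) = {3, 5, 41, 53}; no ℚ_3-point on the conic.

[3, 5, 41, 53]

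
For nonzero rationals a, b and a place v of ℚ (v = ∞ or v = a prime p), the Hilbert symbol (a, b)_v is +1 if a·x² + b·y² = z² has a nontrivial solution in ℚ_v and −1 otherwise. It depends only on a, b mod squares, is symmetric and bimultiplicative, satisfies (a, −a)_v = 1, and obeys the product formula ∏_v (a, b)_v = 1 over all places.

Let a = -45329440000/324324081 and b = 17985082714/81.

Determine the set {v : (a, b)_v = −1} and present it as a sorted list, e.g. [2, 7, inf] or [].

Mod squares: a ≡ -283309, b ≡ 40426. Check v ∈ {∞, 2, 3, 5, 13, 17, 19, 23, 29, 31, 37, 41}.
v=5: a=5^4·(≡1), b=5^0·(≡4) mod 5; (1|5)=+1, (4|5)=+1; (−1)^{4·0·2}·(+1)^0·(+1)^4 = +1.
v=37: a=37^1·(≡18), b=37^0·(≡19) mod 37; (18|37)=-1, (19|37)=-1; (−1)^{1·0·18}·(-1)^0·(-1)^1 = -1.
v=13: a=13^1·(≡11), b=13^0·(≡9) mod 13; (11|13)=-1, (9|13)=+1; (−1)^{1·0·6}·(-1)^0·(+1)^1 = +1.
v=41: a=41^0·(≡1), b=41^1·(≡4) mod 41; (1|41)=+1, (4|41)=+1; (−1)^{0·1·20}·(+1)^1·(+1)^0 = +1.
v=31: a=31^1·(≡29), b=31^0·(≡9) mod 31; (29|31)=-1, (9|31)=+1; (−1)^{1·0·15}·(-1)^0·(+1)^1 = +1.
v=29: a=29^-2·(≡27), b=29^3·(≡17) mod 29; (27|29)=-1, (17|29)=-1; (−1)^{-2·3·14}·(-1)^3·(-1)^-2 = -1.
v=3: a=3^-6·(≡2), b=3^-4·(≡1) mod 3; (2|3)=-1, (1|3)=+1; (−1)^{-6·-4·1}·(-1)^-4·(+1)^-6 = +1.
v=17: a=17^0·(≡8), b=17^1·(≡8) mod 17; (8|17)=+1, (8|17)=+1; (−1)^{0·1·8}·(+1)^1·(+1)^0 = +1.
v=19: a=19^1·(≡11), b=19^0·(≡18) mod 19; (11|19)=+1, (18|19)=-1; (−1)^{1·0·9}·(+1)^0·(-1)^1 = -1.
v=∞: -283309 < 0 and 40426 > 0  ⇒  (a,b)_∞ = +1.
v=23: a=23^-2·(≡14), b=23^2·(≡22) mod 23; (14|23)=-1, (22|23)=-1; (−1)^{-2·2·11}·(-1)^2·(-1)^-2 = +1.
v=2: v_2(a)=8, v_2(b)=1; units ≡ 3, 5 (mod 8); ε·ε+αω+βω = 1·0+8·1+1·1 ≡ 1  ⇒  (a,b)_2 = -1.
Ram(-283309, 40426) = {2, 19, 29, 37}; no ℚ_2-point on the conic.

[2, 19, 29, 37]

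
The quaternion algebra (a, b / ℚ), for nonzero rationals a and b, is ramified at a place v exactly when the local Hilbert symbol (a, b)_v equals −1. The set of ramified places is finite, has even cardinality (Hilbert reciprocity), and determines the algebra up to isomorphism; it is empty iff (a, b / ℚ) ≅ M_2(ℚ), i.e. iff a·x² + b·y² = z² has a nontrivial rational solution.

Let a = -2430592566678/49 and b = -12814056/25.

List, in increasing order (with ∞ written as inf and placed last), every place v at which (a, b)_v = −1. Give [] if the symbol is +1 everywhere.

[19, inf]

(a, b) ≡ (-38, -986) mod (ℚ^×)²; places V = {2, 3, 5, 7, 17, 19, 29, ∞}.
(a,b)_5: α=0, u≡3; β=-2, v≡4 (mod 5); (3|5)=-1, (4|5)=+1; sign (−1)^0·-1^-2·+1^0 = +1.
(a,b)_3: α=6, u≡1; β=2, v≡1 (mod 3); (1|3)=+1, (1|3)=+1; sign (−1)^0·+1^2·+1^6 = +1.
(a,b)_19: α=3, u≡16; β=2, v≡12 (mod 19); (16|19)=+1, (12|19)=-1; sign (−1)^0·+1^2·-1^3 = -1.
(a,b)_17: α=2, u≡8; β=1, v≡10 (mod 17); (8|17)=+1, (10|17)=-1; sign (−1)^0·+1^1·-1^2 = +1.
(a,b)_2: α=1, β=3; u≡5, v≡3 (mod 8); ε(u)ε(v)=0·1, αω(v)=1·1, βω(u)=3·1; sum ≡ 0  ⇒  +1.
(a,b)_7: α=-2, u≡4; β=0, v≡1 (mod 7); (4|7)=+1, (1|7)=+1; sign (−1)^0·+1^0·+1^-2 = +1.
(a,b)_∞: sgn(-38)=−, sgn(-986)=−, so -1.
(a,b)_29: α=2, u≡6; β=1, v≡5 (mod 29); (6|29)=+1, (5|29)=+1; sign (−1)^0·+1^1·+1^2 = +1.
(-38, -986 / ℚ) ramifies at {19, ∞}: a division algebra.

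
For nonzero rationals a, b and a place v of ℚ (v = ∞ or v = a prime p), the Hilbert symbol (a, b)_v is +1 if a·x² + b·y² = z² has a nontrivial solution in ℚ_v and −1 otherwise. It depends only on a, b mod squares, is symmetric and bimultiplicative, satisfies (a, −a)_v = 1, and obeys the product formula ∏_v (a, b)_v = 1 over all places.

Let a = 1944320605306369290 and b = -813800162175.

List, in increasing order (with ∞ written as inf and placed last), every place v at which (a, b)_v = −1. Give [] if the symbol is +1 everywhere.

[3, 5, 11, 17]

Mod squares: a ≡ 10010, b ≡ -663. Check v ∈ {∞, 2, 3, 5, 7, 11, 13, 17}.
v=5: a=5^1·(≡3), b=5^2·(≡3) mod 5; (3|5)=-1, (3|5)=-1; (−1)^{1·2·2}·(-1)^2·(-1)^1 = -1.
v=∞: 10010 > 0 and -663 < 0  ⇒  (a,b)_∞ = +1.
v=17: a=17^2·(≡11), b=17^1·(≡14) mod 17; (11|17)=-1, (14|17)=-1; (−1)^{2·1·8}·(-1)^1·(-1)^2 = -1.
v=7: a=7^5·(≡4), b=7^4·(≡2) mod 7; (4|7)=+1, (2|7)=+1; (−1)^{5·4·3}·(+1)^4·(+1)^5 = +1.
v=3: a=3^4·(≡2), b=3^1·(≡1) mod 3; (2|3)=-1, (1|3)=+1; (−1)^{4·1·1}·(-1)^1·(+1)^4 = -1.
v=2: v_2(a)=1, v_2(b)=0; units ≡ 5, 1 (mod 8); ε·ε+αω+βω = 0·0+1·0+0·1 ≡ 0  ⇒  (a,b)_2 = +1.
v=11: a=11^3·(≡10), b=11^2·(≡2) mod 11; (10|11)=-1, (2|11)=-1; (−1)^{3·2·5}·(-1)^2·(-1)^3 = -1.
v=13: a=13^5·(≡10), b=13^3·(≡3) mod 13; (10|13)=+1, (3|13)=+1; (−1)^{5·3·6}·(+1)^3·(+1)^5 = +1.
Ram(10010, -663) = {3, 5, 11, 17}; no ℚ_3-point on the conic.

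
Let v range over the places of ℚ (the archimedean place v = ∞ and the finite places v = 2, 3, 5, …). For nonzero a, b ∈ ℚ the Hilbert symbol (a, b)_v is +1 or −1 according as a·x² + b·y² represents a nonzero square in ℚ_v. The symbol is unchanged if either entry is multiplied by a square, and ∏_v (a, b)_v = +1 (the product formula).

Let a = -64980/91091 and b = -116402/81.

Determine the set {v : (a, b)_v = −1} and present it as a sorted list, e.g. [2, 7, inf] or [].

Mod squares: a ≡ -55, b ≡ -962. Check v ∈ {∞, 2, 3, 5, 7, 11, 13, 19, 37}.
v=7: a=7^-2·(≡2), b=7^0·(≡2) mod 7; (2|7)=+1, (2|7)=+1; (−1)^{-2·0·3}·(+1)^0·(+1)^-2 = +1.
v=∞: -55 < 0 and -962 < 0  ⇒  (a,b)_∞ = -1.
v=2: v_2(a)=2, v_2(b)=1; units ≡ 1, 7 (mod 8); ε·ε+αω+βω = 0·1+2·0+1·0 ≡ 0  ⇒  (a,b)_2 = +1.
v=3: a=3^2·(≡2), b=3^-4·(≡1) mod 3; (2|3)=-1, (1|3)=+1; (−1)^{2·-4·1}·(-1)^-4·(+1)^2 = +1.
v=19: a=19^2·(≡2), b=19^0·(≡6) mod 19; (2|19)=-1, (6|19)=+1; (−1)^{2·0·9}·(-1)^0·(+1)^2 = +1.
v=11: a=11^-1·(≡7), b=11^2·(≡7) mod 11; (7|11)=-1, (7|11)=-1; (−1)^{-1·2·5}·(-1)^2·(-1)^-1 = -1.
v=13: a=13^-2·(≡12), b=13^1·(≡1) mod 13; (12|13)=+1, (1|13)=+1; (−1)^{-2·1·6}·(+1)^1·(+1)^-2 = +1.
v=5: a=5^1·(≡4), b=5^0·(≡3) mod 5; (4|5)=+1, (3|5)=-1; (−1)^{1·0·2}·(+1)^0·(-1)^1 = -1.
v=37: a=37^0·(≡15), b=37^1·(≡21) mod 37; (15|37)=-1, (21|37)=+1; (−1)^{0·1·18}·(-1)^1·(+1)^0 = -1.
(-55, -962 / ℚ) ramifies at {5, 11, 37, ∞}: a division algebra.

[5, 11, 37, inf]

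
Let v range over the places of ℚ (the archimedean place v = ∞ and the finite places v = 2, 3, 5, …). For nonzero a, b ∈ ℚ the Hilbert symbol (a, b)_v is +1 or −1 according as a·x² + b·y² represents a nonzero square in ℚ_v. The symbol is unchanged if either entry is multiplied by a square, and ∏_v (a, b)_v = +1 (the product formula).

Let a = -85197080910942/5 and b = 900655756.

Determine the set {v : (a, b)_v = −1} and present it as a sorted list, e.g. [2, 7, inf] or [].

[2, 7]

Mod squares: a ≡ -2310, b ≡ 91. Check v ∈ {∞, 2, 3, 5, 7, 11, 13}.
v=3: a=3^3·(≡1), b=3^0·(≡1) mod 3; (1|3)=+1, (1|3)=+1; (−1)^{3·0·1}·(+1)^0·(+1)^3 = +1.
v=∞: -2310 < 0 and 91 > 0  ⇒  (a,b)_∞ = +1.
v=13: a=13^4·(≡12), b=13^3·(≡6) mod 13; (12|13)=+1, (6|13)=-1; (−1)^{4·3·6}·(+1)^3·(-1)^4 = +1.
v=5: a=5^-1·(≡3), b=5^0·(≡1) mod 5; (3|5)=-1, (1|5)=+1; (−1)^{-1·0·2}·(-1)^0·(+1)^-1 = +1.
v=2: v_2(a)=1, v_2(b)=2; units ≡ 5, 3 (mod 8); ε·ε+αω+βω = 0·1+1·1+2·1 ≡ 1  ⇒  (a,b)_2 = -1.
v=11: a=11^5·(≡2), b=11^4·(≡4) mod 11; (2|11)=-1, (4|11)=+1; (−1)^{5·4·5}·(-1)^4·(+1)^5 = +1.
v=7: a=7^3·(≡5), b=7^1·(≡5) mod 7; (5|7)=-1, (5|7)=-1; (−1)^{3·1·3}·(-1)^1·(-1)^3 = -1.
(-2310, 91 / ℚ) ramifies at {2, 7}: a division algebra.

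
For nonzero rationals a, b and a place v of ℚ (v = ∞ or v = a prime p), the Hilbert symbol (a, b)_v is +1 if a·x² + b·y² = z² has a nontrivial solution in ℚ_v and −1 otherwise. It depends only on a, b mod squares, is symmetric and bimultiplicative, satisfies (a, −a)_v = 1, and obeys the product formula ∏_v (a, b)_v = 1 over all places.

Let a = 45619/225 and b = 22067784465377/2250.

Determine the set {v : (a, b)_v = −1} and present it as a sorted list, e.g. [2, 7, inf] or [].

(a, b) ≡ (19, 5195930) mod (ℚ^×)²; places V = {2, 3, 5, 7, 19, 23, 29, 41, ∞}.
(a,b)_3: α=-2, u≡1; β=-2, v≡2 (mod 3); (1|3)=+1, (2|3)=-1; sign (−1)^0·+1^-2·-1^-2 = +1.
(a,b)_23: α=0, u≡21; β=1, v≡12 (mod 23); (21|23)=-1, (12|23)=+1; sign (−1)^0·-1^1·+1^0 = -1.
(a,b)_7: α=4, u≡5; β=6, v≡3 (mod 7); (5|7)=-1, (3|7)=-1; sign (−1)^0·-1^6·-1^4 = +1.
(a,b)_∞: sgn(19)=+, sgn(5195930)=+, so +1.
(a,b)_41: α=0, u≡28; β=1, v≡5 (mod 41); (28|41)=-1, (5|41)=+1; sign (−1)^0·-1^1·+1^0 = -1.
(a,b)_19: α=1, u≡4; β=3, v≡15 (mod 19); (4|19)=+1, (15|19)=-1; sign (−1)^1·+1^3·-1^1 = +1.
(a,b)_5: α=-2, u≡1; β=-3, v≡4 (mod 5); (1|5)=+1, (4|5)=+1; sign (−1)^0·+1^-3·+1^-2 = +1.
(a,b)_29: α=0, u≡8; β=1, v≡17 (mod 29); (8|29)=-1, (17|29)=-1; sign (−1)^0·-1^1·-1^0 = -1.
(a,b)_2: α=0, β=-1; u≡3, v≡5 (mod 8); ε(u)ε(v)=1·0, αω(v)=0·1, βω(u)=-1·1; sum ≡ 1  ⇒  -1.
|Ram(19, 5195930)| = 4, even; anisotropic at {2, 23, 29, 41}.

[2, 23, 29, 41]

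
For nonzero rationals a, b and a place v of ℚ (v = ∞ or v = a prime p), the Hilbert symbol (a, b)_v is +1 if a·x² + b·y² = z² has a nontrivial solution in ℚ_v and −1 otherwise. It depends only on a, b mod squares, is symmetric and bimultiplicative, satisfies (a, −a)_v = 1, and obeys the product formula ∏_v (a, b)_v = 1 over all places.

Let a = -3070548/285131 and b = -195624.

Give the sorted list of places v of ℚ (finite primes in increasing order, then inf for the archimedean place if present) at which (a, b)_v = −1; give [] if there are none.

[11, inf]

Mod squares: a ≡ -143, b ≡ -5434. Check v ∈ {∞, 2, 3, 7, 11, 13, 19, 23}.
v=19: a=19^0·(≡17), b=19^1·(≡2) mod 19; (17|19)=+1, (2|19)=-1; (−1)^{0·1·9}·(+1)^1·(-1)^0 = +1.
v=7: a=7^-2·(≡1), b=7^0·(≡5) mod 7; (1|7)=+1, (5|7)=-1; (−1)^{-2·0·3}·(+1)^0·(-1)^-2 = +1.
v=2: v_2(a)=2, v_2(b)=3; units ≡ 1, 3 (mod 8); ε·ε+αω+βω = 0·1+2·1+3·0 ≡ 0  ⇒  (a,b)_2 = +1.
v=13: a=13^1·(≡7), b=13^1·(≡6) mod 13; (7|13)=-1, (6|13)=-1; (−1)^{1·1·6}·(-1)^1·(-1)^1 = +1.
v=11: a=11^-1·(≡5), b=11^1·(≡3) mod 11; (5|11)=+1, (3|11)=+1; (−1)^{-1·1·5}·(+1)^1·(+1)^-1 = -1.
v=∞: -143 < 0 and -5434 < 0  ⇒  (a,b)_∞ = -1.
v=23: a=23^-2·(≡9), b=23^0·(≡14) mod 23; (9|23)=+1, (14|23)=-1; (−1)^{-2·0·11}·(+1)^0·(-1)^-2 = +1.
v=3: a=3^10·(≡1), b=3^2·(≡2) mod 3; (1|3)=+1, (2|3)=-1; (−1)^{10·2·1}·(+1)^2·(-1)^10 = +1.
(-143, -5434 / ℚ) ramifies at {11, ∞}: a division algebra.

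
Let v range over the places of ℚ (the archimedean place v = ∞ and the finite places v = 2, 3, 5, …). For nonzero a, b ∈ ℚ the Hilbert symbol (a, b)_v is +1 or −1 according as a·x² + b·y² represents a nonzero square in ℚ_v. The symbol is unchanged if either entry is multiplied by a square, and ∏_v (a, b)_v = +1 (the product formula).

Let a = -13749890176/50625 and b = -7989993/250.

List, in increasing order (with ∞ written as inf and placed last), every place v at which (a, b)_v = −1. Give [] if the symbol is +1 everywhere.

[11, inf]

Mod squares: a ≡ -14674, b ≡ -73370. Check v ∈ {∞, 2, 3, 5, 11, 23, 29}.
v=5: a=5^-4·(≡4), b=5^-3·(≡1) mod 5; (4|5)=+1, (1|5)=+1; (−1)^{-4·-3·2}·(+1)^-3·(+1)^-4 = +1.
v=3: a=3^-4·(≡2), b=3^2·(≡1) mod 3; (2|3)=-1, (1|3)=+1; (−1)^{-4·2·1}·(-1)^2·(+1)^-4 = +1.
v=29: a=29^1·(≡4), b=29^1·(≡20) mod 29; (4|29)=+1, (20|29)=+1; (−1)^{1·1·14}·(+1)^1·(+1)^1 = +1.
v=11: a=11^5·(≡2), b=11^3·(≡10) mod 11; (2|11)=-1, (10|11)=-1; (−1)^{5·3·5}·(-1)^3·(-1)^5 = -1.
v=23: a=23^1·(≡12), b=23^1·(≡15) mod 23; (12|23)=+1, (15|23)=-1; (−1)^{1·1·11}·(+1)^1·(-1)^1 = +1.
v=2: v_2(a)=7, v_2(b)=-1; units ≡ 7, 3 (mod 8); ε·ε+αω+βω = 1·1+7·1+-1·0 ≡ 0  ⇒  (a,b)_2 = +1.
v=∞: -14674 < 0 and -73370 < 0  ⇒  (a,b)_∞ = -1.
|Ram(-14674, -73370)| = 2, even; anisotropic at {11, ∞}.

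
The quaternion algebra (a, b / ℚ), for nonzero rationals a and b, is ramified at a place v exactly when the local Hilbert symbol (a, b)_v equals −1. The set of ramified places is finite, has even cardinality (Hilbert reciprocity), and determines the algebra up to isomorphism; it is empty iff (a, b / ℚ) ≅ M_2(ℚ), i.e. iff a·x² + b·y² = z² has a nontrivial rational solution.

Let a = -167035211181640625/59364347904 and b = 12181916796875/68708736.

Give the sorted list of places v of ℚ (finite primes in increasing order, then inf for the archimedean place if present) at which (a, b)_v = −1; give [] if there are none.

[41, 43]

Mod squares: a ≡ -41, b ≡ 10578. Check v ∈ {∞, 2, 3, 5, 7, 19, 41, 43, 47}.
v=7: a=7^0·(≡2), b=7^2·(≡1) mod 7; (2|7)=+1, (1|7)=+1; (−1)^{0·2·3}·(+1)^2·(+1)^0 = +1.
v=∞: -41 < 0 and 10578 > 0  ⇒  (a,b)_∞ = +1.
v=5: a=5^14·(≡4), b=5^8·(≡2) mod 5; (4|5)=+1, (2|5)=-1; (−1)^{14·8·2}·(+1)^8·(-1)^14 = +1.
v=19: a=19^2·(≡4), b=19^2·(≡18) mod 19; (4|19)=+1, (18|19)=-1; (−1)^{2·2·9}·(+1)^2·(-1)^2 = +1.
v=41: a=41^1·(≡25), b=41^1·(≡7) mod 41; (25|41)=+1, (7|41)=-1; (−1)^{1·1·20}·(+1)^1·(-1)^1 = -1.
v=43: a=43^2·(≡26), b=43^1·(≡4) mod 43; (26|43)=-1, (4|43)=+1; (−1)^{2·1·21}·(-1)^1·(+1)^2 = -1.
v=2: v_2(a)=-12, v_2(b)=-7; units ≡ 7, 1 (mod 8); ε·ε+αω+βω = 1·0+-12·0+-7·0 ≡ 0  ⇒  (a,b)_2 = +1.
v=47: a=47^-2·(≡28), b=47^-2·(≡12) mod 47; (28|47)=+1, (12|47)=+1; (−1)^{-2·-2·23}·(+1)^-2·(+1)^-2 = +1.
v=3: a=3^-8·(≡1), b=3^-5·(≡1) mod 3; (1|3)=+1, (1|3)=+1; (−1)^{-8·-5·1}·(+1)^-5·(+1)^-8 = +1.
(-41, 10578 / ℚ) ramifies at {41, 43}: a division algebra.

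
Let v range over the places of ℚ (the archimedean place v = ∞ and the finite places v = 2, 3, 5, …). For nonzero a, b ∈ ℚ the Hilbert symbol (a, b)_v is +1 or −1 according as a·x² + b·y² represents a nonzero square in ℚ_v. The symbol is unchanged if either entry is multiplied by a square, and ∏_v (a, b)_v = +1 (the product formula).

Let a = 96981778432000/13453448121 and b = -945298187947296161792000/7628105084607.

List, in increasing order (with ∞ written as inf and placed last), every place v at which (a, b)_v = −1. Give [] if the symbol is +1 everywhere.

(a, b) ≡ (1045, -35) mod (ℚ^×)²; places V = {2, 3, 5, 7, 11, 17, 19, 23, 37, 41, ∞}.
(a,b)_41: α=-4, u≡31; β=-4, v≡3 (mod 41); (31|41)=+1, (3|41)=-1; sign (−1)^0·+1^-4·-1^-4 = +1.
(a,b)_19: α=1, u≡17; β=4, v≡8 (mod 19); (17|19)=+1, (8|19)=-1; sign (−1)^0·+1^4·-1^1 = -1.
(a,b)_23: α=-2, u≡21; β=-2, v≡14 (mod 23); (21|23)=-1, (14|23)=-1; sign (−1)^0·-1^-2·-1^-2 = +1.
(a,b)_3: α=-2, u≡1; β=-6, v≡1 (mod 3); (1|3)=+1, (1|3)=+1; sign (−1)^0·+1^-6·+1^-2 = +1.
(a,b)_37: α=0, u≡7; β=2, v≡8 (mod 37); (7|37)=+1, (8|37)=-1; sign (−1)^0·+1^2·-1^0 = +1.
(a,b)_∞: sgn(1045)=+, sgn(-35)=−, so +1.
(a,b)_2: α=18, β=22; u≡5, v≡5 (mod 8); ε(u)ε(v)=0·0, αω(v)=18·1, βω(u)=22·1; sum ≡ 0  ⇒  +1.
(a,b)_17: α=2, u≡8; β=4, v≡16 (mod 17); (8|17)=+1, (16|17)=+1; sign (−1)^0·+1^4·+1^2 = +1.
(a,b)_5: α=3, u≡1; β=3, v≡2 (mod 5); (1|5)=+1, (2|5)=-1; sign (−1)^0·+1^3·-1^3 = -1.
(a,b)_7: α=2, u≡2; β=-1, v≡4 (mod 7); (2|7)=+1, (4|7)=+1; sign (−1)^0·+1^-1·+1^2 = +1.
(a,b)_11: α=1, u≡7; β=2, v≡5 (mod 11); (7|11)=-1, (5|11)=+1; sign (−1)^0·-1^2·+1^1 = +1.
|Ram(1045, -35)| = 2, even; anisotropic at {5, 19}.

[5, 19]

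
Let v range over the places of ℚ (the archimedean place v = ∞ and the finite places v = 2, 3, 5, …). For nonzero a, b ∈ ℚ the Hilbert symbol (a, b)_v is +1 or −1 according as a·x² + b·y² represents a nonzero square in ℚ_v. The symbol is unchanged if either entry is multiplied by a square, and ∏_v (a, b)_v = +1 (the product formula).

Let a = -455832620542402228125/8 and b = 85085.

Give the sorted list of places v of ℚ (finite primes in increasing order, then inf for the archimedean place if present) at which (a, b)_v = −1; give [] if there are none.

[2, 5, 7, 13]

Mod squares: a ≡ -27370, b ≡ 85085. Check v ∈ {∞, 2, 3, 5, 7, 11, 13, 17, 23}.
v=7: a=7^3·(≡6), b=7^1·(≡3) mod 7; (6|7)=-1, (3|7)=-1; (−1)^{3·1·3}·(-1)^1·(-1)^3 = -1.
v=∞: -27370 < 0 and 85085 > 0  ⇒  (a,b)_∞ = +1.
v=3: a=3^2·(≡2), b=3^0·(≡2) mod 3; (2|3)=-1, (2|3)=-1; (−1)^{2·0·1}·(-1)^0·(-1)^2 = +1.
v=2: v_2(a)=-3, v_2(b)=0; units ≡ 3, 5 (mod 8); ε·ε+αω+βω = 1·0+-3·1+0·1 ≡ 1  ⇒  (a,b)_2 = -1.
v=23: a=23^1·(≡13), b=23^0·(≡8) mod 23; (13|23)=+1, (8|23)=+1; (−1)^{1·0·11}·(+1)^0·(+1)^1 = +1.
v=13: a=13^4·(≡2), b=13^1·(≡6) mod 13; (2|13)=-1, (6|13)=-1; (−1)^{4·1·6}·(-1)^1·(-1)^4 = -1.
v=5: a=5^5·(≡4), b=5^1·(≡2) mod 5; (4|5)=+1, (2|5)=-1; (−1)^{5·1·2}·(+1)^1·(-1)^5 = -1.
v=17: a=17^3·(≡5), b=17^1·(≡7) mod 17; (5|17)=-1, (7|17)=-1; (−1)^{3·1·8}·(-1)^1·(-1)^3 = +1.
v=11: a=11^4·(≡1), b=11^1·(≡2) mod 11; (1|11)=+1, (2|11)=-1; (−1)^{4·1·5}·(+1)^1·(-1)^4 = +1.
Ram(-27370, 85085) = {2, 5, 7, 13}; no ℚ_2-point on the conic.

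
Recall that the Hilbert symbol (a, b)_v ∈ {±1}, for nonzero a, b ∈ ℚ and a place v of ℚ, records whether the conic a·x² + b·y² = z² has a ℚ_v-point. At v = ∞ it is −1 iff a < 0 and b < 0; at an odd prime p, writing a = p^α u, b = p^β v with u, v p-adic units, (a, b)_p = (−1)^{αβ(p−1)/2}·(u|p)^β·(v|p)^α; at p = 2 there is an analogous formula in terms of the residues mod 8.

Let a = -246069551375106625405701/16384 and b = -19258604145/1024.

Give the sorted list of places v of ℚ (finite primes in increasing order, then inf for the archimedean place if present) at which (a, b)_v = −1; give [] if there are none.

[2, 23, 31, 43, 47, inf]

(a, b) ≡ (-368621, -237760545) mod (ℚ^×)²; places V = {2, 3, 5, 7, 11, 23, 31, 43, 47, ∞}.
(a,b)_47: α=3, u≡21; β=1, v≡2 (mod 47); (21|47)=+1, (2|47)=+1; sign (−1)^1·+1^1·+1^3 = -1.
(a,b)_∞: sgn(-368621)=−, sgn(-237760545)=−, so -1.
(a,b)_3: α=8, u≡1; β=5, v≡2 (mod 3); (1|3)=+1, (2|3)=-1; sign (−1)^0·+1^5·-1^8 = +1.
(a,b)_23: α=3, u≡9; β=1, v≡4 (mod 23); (9|23)=+1, (4|23)=+1; sign (−1)^1·+1^1·+1^3 = -1.
(a,b)_31: α=3, u≡11; β=1, v≡6 (mod 31); (11|31)=-1, (6|31)=-1; sign (−1)^1·-1^1·-1^3 = -1.
(a,b)_7: α=2, u≡5; β=0, v≡5 (mod 7); (5|7)=-1, (5|7)=-1; sign (−1)^0·-1^0·-1^2 = +1.
(a,b)_43: α=2, u≡42; β=1, v≡29 (mod 43); (42|43)=-1, (29|43)=-1; sign (−1)^0·-1^1·-1^2 = -1.
(a,b)_2: α=-14, β=-10; u≡3, v≡7 (mod 8); ε(u)ε(v)=1·1, αω(v)=-14·0, βω(u)=-10·1; sum ≡ 1  ⇒  -1.
(a,b)_5: α=0, u≡1; β=1, v≡4 (mod 5); (1|5)=+1, (4|5)=+1; sign (−1)^0·+1^1·+1^0 = +1.
(a,b)_11: α=1, u≡2; β=1, v≡3 (mod 11); (2|11)=-1, (3|11)=+1; sign (−1)^1·-1^1·+1^1 = +1.
|Ram(-368621, -237760545)| = 6, even; anisotropic at {2, 23, 31, 43, 47, ∞}.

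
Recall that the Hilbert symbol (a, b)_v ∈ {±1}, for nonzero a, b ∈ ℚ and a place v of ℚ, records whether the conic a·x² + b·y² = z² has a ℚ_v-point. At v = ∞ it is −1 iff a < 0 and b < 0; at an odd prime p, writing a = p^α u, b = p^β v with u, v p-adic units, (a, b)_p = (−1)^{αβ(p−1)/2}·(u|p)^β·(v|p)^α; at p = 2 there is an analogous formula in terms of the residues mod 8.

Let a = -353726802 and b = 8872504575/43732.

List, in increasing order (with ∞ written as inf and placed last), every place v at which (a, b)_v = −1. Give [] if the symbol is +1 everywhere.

Mod squares: a ≡ -2, b ≡ 13299. Check v ∈ {∞, 2, 3, 5, 11, 13, 19, 29, 31}.
v=∞: -2 < 0 and 13299 > 0  ⇒  (a,b)_∞ = +1.
v=5: a=5^0·(≡3), b=5^2·(≡4) mod 5; (3|5)=-1, (4|5)=+1; (−1)^{0·2·2}·(-1)^2·(+1)^0 = +1.
v=3: a=3^2·(≡1), b=3^1·(≡2) mod 3; (1|3)=+1, (2|3)=-1; (−1)^{2·1·1}·(+1)^1·(-1)^2 = +1.
v=13: a=13^2·(≡7), b=13^-1·(≡9) mod 13; (7|13)=-1, (9|13)=+1; (−1)^{2·-1·6}·(-1)^-1·(+1)^2 = -1.
v=31: a=31^2·(≡12), b=31^3·(≡6) mod 31; (12|31)=-1, (6|31)=-1; (−1)^{2·3·15}·(-1)^3·(-1)^2 = -1.
v=29: a=29^0·(≡2), b=29^-2·(≡26) mod 29; (2|29)=-1, (26|29)=-1; (−1)^{0·-2·14}·(-1)^-2·(-1)^0 = +1.
v=19: a=19^0·(≡17), b=19^2·(≡14) mod 19; (17|19)=+1, (14|19)=-1; (−1)^{0·2·9}·(+1)^2·(-1)^0 = +1.
v=2: v_2(a)=1, v_2(b)=-2; units ≡ 7, 3 (mod 8); ε·ε+αω+βω = 1·1+1·1+-2·0 ≡ 0  ⇒  (a,b)_2 = +1.
v=11: a=11^2·(≡9), b=11^1·(≡8) mod 11; (9|11)=+1, (8|11)=-1; (−1)^{2·1·5}·(+1)^1·(-1)^2 = +1.
(-2, 13299 / ℚ) ramifies at {13, 31}: a division algebra.

[13, 31]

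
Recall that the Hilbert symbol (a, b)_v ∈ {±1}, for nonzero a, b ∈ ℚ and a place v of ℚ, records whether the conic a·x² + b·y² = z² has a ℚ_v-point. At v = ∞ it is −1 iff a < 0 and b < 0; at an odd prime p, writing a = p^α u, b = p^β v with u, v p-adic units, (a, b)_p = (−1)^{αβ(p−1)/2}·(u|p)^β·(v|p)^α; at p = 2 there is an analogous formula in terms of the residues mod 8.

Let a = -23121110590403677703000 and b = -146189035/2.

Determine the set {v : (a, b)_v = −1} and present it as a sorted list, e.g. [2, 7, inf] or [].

[17, 23, 37, 43, 47, inf]

(a, b) ≡ (-270470, -292378070) mod (ℚ^×)²; places V = {2, 5, 17, 23, 37, 43, 47, ∞}.
(a,b)_47: α=2, u≡33; β=1, v≡4 (mod 47); (33|47)=-1, (4|47)=+1; sign (−1)^0·-1^1·+1^2 = -1.
(a,b)_37: α=3, u≡36; β=1, v≡32 (mod 37); (36|37)=+1, (32|37)=-1; sign (−1)^0·+1^1·-1^3 = -1.
(a,b)_5: α=3, u≡1; β=1, v≡4 (mod 5); (1|5)=+1, (4|5)=+1; sign (−1)^0·+1^1·+1^3 = +1.
(a,b)_43: α=3, u≡13; β=1, v≡25 (mod 43); (13|43)=+1, (25|43)=+1; sign (−1)^1·+1^1·+1^3 = -1.
(a,b)_2: α=3, β=-1; u≡5, v≡5 (mod 8); ε(u)ε(v)=0·0, αω(v)=3·1, βω(u)=-1·1; sum ≡ 0  ⇒  +1.
(a,b)_17: α=3, u≡1; β=1, v≡5 (mod 17); (1|17)=+1, (5|17)=-1; sign (−1)^0·+1^1·-1^3 = -1.
(a,b)_23: α=2, u≡11; β=1, v≡14 (mod 23); (11|23)=-1, (14|23)=-1; sign (−1)^0·-1^1·-1^2 = -1.
(a,b)_∞: sgn(-270470)=−, sgn(-292378070)=−, so -1.
|Ram(-270470, -292378070)| = 6, even; anisotropic at {17, 23, 37, 43, 47, ∞}.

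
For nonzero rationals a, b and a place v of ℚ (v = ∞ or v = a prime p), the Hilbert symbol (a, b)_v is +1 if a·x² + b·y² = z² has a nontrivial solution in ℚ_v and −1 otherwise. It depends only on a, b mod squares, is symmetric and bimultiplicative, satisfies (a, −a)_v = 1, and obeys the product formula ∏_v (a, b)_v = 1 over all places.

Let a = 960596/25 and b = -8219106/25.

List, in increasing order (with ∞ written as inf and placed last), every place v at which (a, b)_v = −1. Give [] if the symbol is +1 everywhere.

Mod squares: a ≡ 29, b ≡ -913234. Check v ∈ {∞, 2, 3, 5, 7, 13, 29, 37, 41, 43}.
v=3: a=3^0·(≡2), b=3^2·(≡2) mod 3; (2|3)=-1, (2|3)=-1; (−1)^{0·2·1}·(-1)^2·(-1)^0 = +1.
v=43: a=43^0·(≡30), b=43^1·(≡41) mod 43; (30|43)=-1, (41|43)=+1; (−1)^{0·1·21}·(-1)^1·(+1)^0 = -1.
v=7: a=7^2·(≡1), b=7^1·(≡2) mod 7; (1|7)=+1, (2|7)=+1; (−1)^{2·1·3}·(+1)^1·(+1)^2 = +1.
v=5: a=5^-2·(≡1), b=5^-2·(≡4) mod 5; (1|5)=+1, (4|5)=+1; (−1)^{-2·-2·2}·(+1)^-2·(+1)^-2 = +1.
v=∞: 29 > 0 and -913234 < 0  ⇒  (a,b)_∞ = +1.
v=13: a=13^2·(≡10), b=13^0·(≡12) mod 13; (10|13)=+1, (12|13)=+1; (−1)^{2·0·6}·(+1)^0·(+1)^2 = +1.
v=37: a=37^0·(≡6), b=37^1·(≡30) mod 37; (6|37)=-1, (30|37)=+1; (−1)^{0·1·18}·(-1)^1·(+1)^0 = -1.
v=29: a=29^1·(≡13), b=29^0·(≡25) mod 29; (13|29)=+1, (25|29)=+1; (−1)^{1·0·14}·(+1)^0·(+1)^1 = +1.
v=2: v_2(a)=2, v_2(b)=1; units ≡ 5, 7 (mod 8); ε·ε+αω+βω = 0·1+2·0+1·1 ≡ 1  ⇒  (a,b)_2 = -1.
v=41: a=41^0·(≡38), b=41^1·(≡19) mod 41; (38|41)=-1, (19|41)=-1; (−1)^{0·1·20}·(-1)^1·(-1)^0 = -1.
(29, -913234 / ℚ) ramifies at {2, 37, 41, 43}: a division algebra.

[2, 37, 41, 43]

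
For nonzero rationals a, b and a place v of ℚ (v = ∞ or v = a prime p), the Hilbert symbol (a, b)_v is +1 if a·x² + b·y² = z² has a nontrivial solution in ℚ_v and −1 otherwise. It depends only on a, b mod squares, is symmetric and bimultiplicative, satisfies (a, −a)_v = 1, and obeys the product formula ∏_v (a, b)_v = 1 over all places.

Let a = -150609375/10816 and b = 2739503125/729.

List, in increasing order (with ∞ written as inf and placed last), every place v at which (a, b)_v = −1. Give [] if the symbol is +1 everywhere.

Mod squares: a ≡ -119, b ≡ 4383205. Check v ∈ {∞, 2, 3, 5, 7, 13, 17, 19, 29, 37, 43}.
v=29: a=29^0·(≡21), b=29^1·(≡17) mod 29; (21|29)=-1, (17|29)=-1; (−1)^{0·1·14}·(-1)^1·(-1)^0 = -1.
v=2: v_2(a)=-6, v_2(b)=0; units ≡ 1, 5 (mod 8); ε·ε+αω+βω = 0·0+-6·1+0·0 ≡ 0  ⇒  (a,b)_2 = +1.
v=3: a=3^4·(≡1), b=3^-6·(≡1) mod 3; (1|3)=+1, (1|3)=+1; (−1)^{4·-6·1}·(+1)^-6·(+1)^4 = +1.
v=43: a=43^0·(≡40), b=43^1·(≡35) mod 43; (40|43)=+1, (35|43)=+1; (−1)^{0·1·21}·(+1)^1·(+1)^0 = +1.
v=17: a=17^1·(≡14), b=17^0·(≡3) mod 17; (14|17)=-1, (3|17)=-1; (−1)^{1·0·8}·(-1)^0·(-1)^1 = -1.
v=19: a=19^0·(≡3), b=19^1·(≡9) mod 19; (3|19)=-1, (9|19)=+1; (−1)^{0·1·9}·(-1)^1·(+1)^0 = -1.
v=13: a=13^-2·(≡7), b=13^0·(≡8) mod 13; (7|13)=-1, (8|13)=-1; (−1)^{-2·0·6}·(-1)^0·(-1)^-2 = +1.
v=5: a=5^6·(≡1), b=5^5·(≡4) mod 5; (1|5)=+1, (4|5)=+1; (−1)^{6·5·2}·(+1)^5·(+1)^6 = +1.
v=∞: -119 < 0 and 4383205 > 0  ⇒  (a,b)_∞ = +1.
v=37: a=37^0·(≡35), b=37^1·(≡27) mod 37; (35|37)=-1, (27|37)=+1; (−1)^{0·1·18}·(-1)^1·(+1)^0 = -1.
v=7: a=7^1·(≡2), b=7^0·(≡2) mod 7; (2|7)=+1, (2|7)=+1; (−1)^{1·0·3}·(+1)^0·(+1)^1 = +1.
Ram(-119, 4383205) = {17, 19, 29, 37}; no ℚ_17-point on the conic.

[17, 19, 29, 37]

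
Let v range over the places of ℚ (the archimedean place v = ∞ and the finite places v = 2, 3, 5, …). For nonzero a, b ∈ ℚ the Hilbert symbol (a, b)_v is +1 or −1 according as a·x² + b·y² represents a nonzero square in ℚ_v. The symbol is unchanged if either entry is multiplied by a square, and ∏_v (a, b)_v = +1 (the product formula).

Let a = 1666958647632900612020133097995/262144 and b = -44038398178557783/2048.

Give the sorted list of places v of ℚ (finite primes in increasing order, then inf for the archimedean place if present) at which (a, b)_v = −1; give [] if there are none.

[2, 13, 23, 29, 37, 43]

(a, b) ≡ (1955, -1199614) mod (ℚ^×)²; places V = {2, 3, 5, 7, 11, 13, 17, 23, 29, 37, 43, ∞}.
(a,b)_37: α=2, u≡15; β=1, v≡30 (mod 37); (15|37)=-1, (30|37)=+1; sign (−1)^0·-1^1·+1^2 = -1.
(a,b)_13: α=2, u≡7; β=1, v≡1 (mod 13); (7|13)=-1, (1|13)=+1; sign (−1)^0·-1^1·+1^2 = -1.
(a,b)_7: α=6, u≡1; β=2, v≡4 (mod 7); (1|7)=+1, (4|7)=+1; sign (−1)^0·+1^2·+1^6 = +1.
(a,b)_43: α=2, u≡5; β=1, v≡38 (mod 43); (5|43)=-1, (38|43)=+1; sign (−1)^0·-1^1·+1^2 = -1.
(a,b)_∞: sgn(1955)=+, sgn(-1199614)=−, so +1.
(a,b)_2: α=-18, β=-11; u≡3, v≡1 (mod 8); ε(u)ε(v)=1·0, αω(v)=-18·0, βω(u)=-11·1; sum ≡ 1  ⇒  -1.
(a,b)_29: α=2, u≡14; β=1, v≡21 (mod 29); (14|29)=-1, (21|29)=-1; sign (−1)^0·-1^1·-1^2 = -1.
(a,b)_11: α=4, u≡2; β=2, v≡8 (mod 11); (2|11)=-1, (8|11)=-1; sign (−1)^0·-1^2·-1^4 = +1.
(a,b)_3: α=2, u≡2; β=4, v≡2 (mod 3); (2|3)=-1, (2|3)=-1; sign (−1)^0·-1^4·-1^2 = +1.
(a,b)_17: α=3, u≡2; β=2, v≡16 (mod 17); (2|17)=+1, (16|17)=+1; sign (−1)^0·+1^2·+1^3 = +1.
(a,b)_23: α=3, u≡12; β=2, v≡20 (mod 23); (12|23)=+1, (20|23)=-1; sign (−1)^0·+1^2·-1^3 = -1.
(a,b)_5: α=1, u≡1; β=0, v≡4 (mod 5); (1|5)=+1, (4|5)=+1; sign (−1)^0·+1^0·+1^1 = +1.
|Ram(1955, -1199614)| = 6, even; anisotropic at {2, 13, 23, 29, 37, 43}.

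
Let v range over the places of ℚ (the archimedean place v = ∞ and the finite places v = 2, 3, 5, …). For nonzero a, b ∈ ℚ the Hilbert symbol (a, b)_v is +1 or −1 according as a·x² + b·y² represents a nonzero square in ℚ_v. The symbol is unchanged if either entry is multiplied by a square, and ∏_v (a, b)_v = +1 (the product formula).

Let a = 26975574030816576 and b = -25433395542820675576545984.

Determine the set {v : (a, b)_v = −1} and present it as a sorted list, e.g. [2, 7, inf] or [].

[11, 37]

(a, b) ≡ (2109, -447051) mod (ℚ^×)²; places V = {2, 3, 11, 19, 23, 31, 37, ∞}.
(a,b)_3: α=3, u≡1; β=5, v≡2 (mod 3); (1|3)=+1, (2|3)=-1; sign (−1)^1·+1^5·-1^3 = +1.
(a,b)_2: α=6, β=6; u≡5, v≡5 (mod 8); ε(u)ε(v)=0·0, αω(v)=6·1, βω(u)=6·1; sum ≡ 0  ⇒  +1.
(a,b)_∞: sgn(2109)=+, sgn(-447051)=−, so +1.
(a,b)_37: α=1, u≡31; β=2, v≡5 (mod 37); (31|37)=-1, (5|37)=-1; sign (−1)^0·-1^2·-1^1 = -1.
(a,b)_19: α=3, u≡16; β=5, v≡13 (mod 19); (16|19)=+1, (13|19)=-1; sign (−1)^1·+1^5·-1^3 = +1.
(a,b)_11: α=2, u≡8; β=3, v≡3 (mod 11); (8|11)=-1, (3|11)=+1; sign (−1)^0·-1^3·+1^2 = -1.
(a,b)_23: α=2, u≡2; β=3, v≡5 (mod 23); (2|23)=+1, (5|23)=-1; sign (−1)^0·+1^3·-1^2 = +1.
(a,b)_31: α=2, u≡10; β=3, v≡2 (mod 31); (10|31)=+1, (2|31)=+1; sign (−1)^0·+1^3·+1^2 = +1.
|Ram(2109, -447051)| = 2, even; anisotropic at {11, 37}.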